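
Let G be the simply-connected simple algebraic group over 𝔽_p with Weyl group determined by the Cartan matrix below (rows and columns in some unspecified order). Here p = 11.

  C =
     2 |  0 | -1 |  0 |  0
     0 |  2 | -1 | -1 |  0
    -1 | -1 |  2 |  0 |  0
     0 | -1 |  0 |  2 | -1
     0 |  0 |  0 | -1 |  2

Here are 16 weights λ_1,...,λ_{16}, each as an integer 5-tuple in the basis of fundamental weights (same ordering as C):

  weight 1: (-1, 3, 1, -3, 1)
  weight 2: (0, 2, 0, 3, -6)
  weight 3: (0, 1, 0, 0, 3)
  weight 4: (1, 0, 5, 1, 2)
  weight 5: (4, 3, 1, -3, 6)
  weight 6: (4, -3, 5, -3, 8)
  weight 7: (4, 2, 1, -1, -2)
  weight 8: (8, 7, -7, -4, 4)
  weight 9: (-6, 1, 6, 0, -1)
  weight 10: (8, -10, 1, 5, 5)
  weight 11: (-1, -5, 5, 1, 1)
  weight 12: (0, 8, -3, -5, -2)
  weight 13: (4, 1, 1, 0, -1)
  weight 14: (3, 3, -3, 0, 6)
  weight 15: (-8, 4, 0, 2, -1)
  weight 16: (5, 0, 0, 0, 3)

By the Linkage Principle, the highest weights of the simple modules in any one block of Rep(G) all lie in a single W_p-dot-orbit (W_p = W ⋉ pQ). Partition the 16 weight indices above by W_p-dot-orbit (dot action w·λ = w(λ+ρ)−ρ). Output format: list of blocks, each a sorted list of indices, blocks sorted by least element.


Type A_5, rank 5, |W|=720; reorder rows/cols to standard.

Alcove-folded reps (p=11, 16 weights, presented ϖ-order):

  1: (0, 2, 2, 2, 0) · 2: (1, 2, 1, 1, 4) · 3: (1, 2, 1, 1, 4) · 4: (1, 1, 5, 2, 0) · 5: (0, 2, 2, 2, 0) · 6: (0, 2, 2, 2, 0) · 7: (5, 2, 2, 1, 0) · 8: (1, 1, 5, 2, 0) · 9: (5, 2, 2, 1, 0) · 10: (1, 1, 5, 2, 0) · 11: (0, 2, 2, 2, 0) · 12: (1, 2, 1, 1, 4) · 13: (5, 2, 2, 1, 0) · 14: (1, 2, 1, 1, 4) · 15: (1, 1, 5, 2, 0) · 16: (4, 1, 1, 1, 2)

Partition of {1..16} into 5 W_11-dot-orbits:

[[1, 5, 6, 11], [2, 3, 12, 14], [4, 8, 10, 15], [7, 9, 13], [16]]


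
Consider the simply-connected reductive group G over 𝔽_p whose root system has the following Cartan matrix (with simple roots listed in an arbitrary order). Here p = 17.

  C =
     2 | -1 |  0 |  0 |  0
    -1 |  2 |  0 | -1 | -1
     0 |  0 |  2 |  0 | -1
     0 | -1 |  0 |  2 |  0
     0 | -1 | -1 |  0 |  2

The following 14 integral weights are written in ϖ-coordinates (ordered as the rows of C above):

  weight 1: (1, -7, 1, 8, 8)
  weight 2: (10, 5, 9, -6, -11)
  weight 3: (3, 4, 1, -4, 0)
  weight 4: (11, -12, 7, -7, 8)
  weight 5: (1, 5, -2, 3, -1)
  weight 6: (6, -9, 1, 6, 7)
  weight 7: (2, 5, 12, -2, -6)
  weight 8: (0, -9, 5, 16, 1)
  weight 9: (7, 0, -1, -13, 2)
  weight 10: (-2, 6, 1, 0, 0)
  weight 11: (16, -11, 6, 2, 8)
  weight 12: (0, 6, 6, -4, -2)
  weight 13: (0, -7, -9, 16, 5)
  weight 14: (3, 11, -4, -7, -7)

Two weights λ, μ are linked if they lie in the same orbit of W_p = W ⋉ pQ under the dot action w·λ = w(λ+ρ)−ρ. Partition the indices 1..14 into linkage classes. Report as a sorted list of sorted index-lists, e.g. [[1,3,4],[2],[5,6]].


Type D_5, rank 5, |W|=1920; reorder rows/cols to standard.

W_17-reps of the 14 weights in Ā_17 (same 5-coord order as C):

  [1] (4, 2, 2, 3, 1)
  [2] (2, 5, 0, 4, 0)
  [3] (4, 2, 2, 3, 1)
  [4] (2, 5, 0, 4, 0)
  [5] (2, 5, 0, 4, 0)
  [6] (1, 6, 2, 1, 0)
  [7] (3, 0, 8, 1, 0)
  [8] (2, 5, 0, 4, 0)
  [9] (3, 0, 8, 1, 0)
  [10] (1, 6, 2, 1, 0)
  [11] (1, 6, 2, 1, 0)
  [12] (1, 3, 6, 3, 0)
  [13] (2, 5, 0, 4, 0)
  [14] (1, 3, 6, 3, 0)

Partition of {1..14} into 5 W_17-dot-orbits:

[[1, 3], [2, 4, 5, 8, 13], [6, 10, 11], [7, 9], [12, 14]]


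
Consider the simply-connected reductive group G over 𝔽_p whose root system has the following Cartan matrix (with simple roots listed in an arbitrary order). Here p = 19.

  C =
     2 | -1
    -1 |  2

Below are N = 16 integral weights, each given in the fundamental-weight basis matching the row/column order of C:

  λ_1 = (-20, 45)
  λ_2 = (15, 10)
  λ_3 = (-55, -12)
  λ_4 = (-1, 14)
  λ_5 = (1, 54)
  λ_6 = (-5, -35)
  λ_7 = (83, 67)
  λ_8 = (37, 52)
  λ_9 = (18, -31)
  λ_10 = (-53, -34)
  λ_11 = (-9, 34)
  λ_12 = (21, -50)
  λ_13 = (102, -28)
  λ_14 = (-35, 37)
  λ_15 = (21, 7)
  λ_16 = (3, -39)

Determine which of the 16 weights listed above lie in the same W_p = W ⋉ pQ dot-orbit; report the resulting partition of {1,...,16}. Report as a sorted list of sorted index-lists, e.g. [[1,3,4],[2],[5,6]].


C ↔ A_2 under row/col permutation; |W(A_2)| = 6.

Alcove-folded reps (p=19, 16 weights, presented ϖ-order):

  λ_1+ρ ↦ (0, 8);  λ_2+ρ ↦ (8, 3);  λ_3+ρ ↦ (8, 3);  λ_4+ρ ↦ (0, 15);  λ_5+ρ ↦ (0, 2);  λ_6+ρ ↦ (0, 15);  λ_7+ρ ↦ (0, 8);  λ_8+ρ ↦ (0, 15);  λ_9+ρ ↦ (0, 8);  λ_10+ρ ↦ (5, 9);  λ_11+ρ ↦ (8, 3);  λ_12+ρ ↦ (8, 3);  λ_13+ρ ↦ (0, 8);  λ_14+ρ ↦ (0, 15);  λ_15+ρ ↦ (8, 3);  λ_16+ρ ↦ (0, 15)

Grouping the 16 weights by Ā_19-representative: 5 linkage classes.

[[1, 7, 9, 13], [2, 3, 11, 12, 15], [4, 6, 8, 14, 16], [5], [10]]


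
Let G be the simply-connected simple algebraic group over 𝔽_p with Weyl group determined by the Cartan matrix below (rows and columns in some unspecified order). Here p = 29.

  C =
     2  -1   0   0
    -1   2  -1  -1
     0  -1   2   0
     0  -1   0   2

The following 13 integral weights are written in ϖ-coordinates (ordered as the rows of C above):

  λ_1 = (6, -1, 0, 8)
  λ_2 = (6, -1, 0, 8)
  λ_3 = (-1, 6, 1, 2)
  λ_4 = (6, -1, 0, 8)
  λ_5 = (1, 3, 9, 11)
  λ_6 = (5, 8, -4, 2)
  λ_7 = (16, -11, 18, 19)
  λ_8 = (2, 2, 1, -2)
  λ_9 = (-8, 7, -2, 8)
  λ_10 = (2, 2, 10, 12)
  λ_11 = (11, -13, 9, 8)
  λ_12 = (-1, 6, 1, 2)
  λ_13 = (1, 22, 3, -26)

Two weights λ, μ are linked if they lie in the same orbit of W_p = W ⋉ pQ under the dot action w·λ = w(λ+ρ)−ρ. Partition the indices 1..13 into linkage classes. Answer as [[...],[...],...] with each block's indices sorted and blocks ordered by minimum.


D_4 Cartan matrix, 4 simple roots permuted; ρ=(1,1,1,1).

Alcove-folded reps (p=29, 13 weights, presented ϖ-order):

    [1] (7, 0, 1, 9)
    [2] (7, 0, 1, 9)
    [3] (0, 7, 2, 3)
    [4] (7, 0, 1, 9)
    [5] (2, 1, 10, 12)
    [6] (6, 6, 3, 3)
    [7] (0, 7, 2, 3)
    [8] (3, 2, 2, 1)
    [9] (7, 0, 1, 9)
    [10] (2, 1, 10, 12)
    [11] (0, 7, 2, 3)
    [12] (0, 7, 2, 3)
    [13] (0, 2, 2, 23)

6 distinct reps among the 13 weights ⇒ 6 W_29-linkage classes:

[[1, 2, 4, 9], [3, 7, 11, 12], [5, 10], [6], [8], [13]]


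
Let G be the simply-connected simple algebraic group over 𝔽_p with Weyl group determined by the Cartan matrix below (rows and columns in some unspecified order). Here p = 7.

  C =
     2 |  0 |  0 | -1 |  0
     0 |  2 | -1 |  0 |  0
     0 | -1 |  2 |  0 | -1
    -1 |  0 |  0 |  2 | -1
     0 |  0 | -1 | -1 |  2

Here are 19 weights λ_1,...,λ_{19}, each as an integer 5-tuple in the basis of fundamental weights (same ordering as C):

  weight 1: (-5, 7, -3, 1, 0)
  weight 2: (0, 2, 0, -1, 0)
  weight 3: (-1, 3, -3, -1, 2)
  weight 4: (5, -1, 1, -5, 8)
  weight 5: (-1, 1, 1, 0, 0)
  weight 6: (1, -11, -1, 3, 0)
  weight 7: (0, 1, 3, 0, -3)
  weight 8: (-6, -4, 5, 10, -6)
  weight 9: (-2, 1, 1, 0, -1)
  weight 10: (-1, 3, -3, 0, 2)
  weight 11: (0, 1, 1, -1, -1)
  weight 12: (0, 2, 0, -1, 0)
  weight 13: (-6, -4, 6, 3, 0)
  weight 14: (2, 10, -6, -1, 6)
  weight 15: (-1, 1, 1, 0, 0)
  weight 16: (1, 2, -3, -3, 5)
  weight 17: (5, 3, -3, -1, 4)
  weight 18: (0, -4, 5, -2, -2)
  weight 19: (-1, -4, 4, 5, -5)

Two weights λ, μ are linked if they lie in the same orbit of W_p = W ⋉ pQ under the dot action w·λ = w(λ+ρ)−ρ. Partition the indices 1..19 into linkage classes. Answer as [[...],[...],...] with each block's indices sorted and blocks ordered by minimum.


C ↔ A_5 under row/col permutation; |W(A_5)| = 720.

W_7-reps of the 19 weights in Ā_7 (same 5-coord order as C):

    1: (1, 3, 1, 0, 1)
    2: (1, 3, 1, 0, 1)
    3: (0, 2, 2, 0, 1)
    4: (0, 2, 2, 0, 1)
    5: (0, 2, 2, 1, 1)
    6: (0, 1, 2, 2, 2)
    7: (0, 2, 2, 1, 1)
    8: (0, 2, 2, 1, 1)
    9: (1, 2, 2, 0, 0)
    10: (0, 2, 2, 1, 1)
    11: (1, 2, 2, 0, 0)
    12: (1, 3, 1, 0, 1)
    13: (1, 2, 2, 0, 0)
    14: (0, 1, 2, 2, 2)
    15: (0, 2, 2, 1, 1)
    16: (0, 1, 2, 2, 2)
    17: (0, 2, 2, 0, 1)
    18: (1, 3, 1, 0, 1)
    19: (0, 1, 2, 2, 2)

Grouping the 19 weights by Ā_7-representative: 5 linkage classes.

[[1, 2, 12, 18], [3, 4, 17], [5, 7, 8, 10, 15], [6, 14, 16, 19], [9, 11, 13]]


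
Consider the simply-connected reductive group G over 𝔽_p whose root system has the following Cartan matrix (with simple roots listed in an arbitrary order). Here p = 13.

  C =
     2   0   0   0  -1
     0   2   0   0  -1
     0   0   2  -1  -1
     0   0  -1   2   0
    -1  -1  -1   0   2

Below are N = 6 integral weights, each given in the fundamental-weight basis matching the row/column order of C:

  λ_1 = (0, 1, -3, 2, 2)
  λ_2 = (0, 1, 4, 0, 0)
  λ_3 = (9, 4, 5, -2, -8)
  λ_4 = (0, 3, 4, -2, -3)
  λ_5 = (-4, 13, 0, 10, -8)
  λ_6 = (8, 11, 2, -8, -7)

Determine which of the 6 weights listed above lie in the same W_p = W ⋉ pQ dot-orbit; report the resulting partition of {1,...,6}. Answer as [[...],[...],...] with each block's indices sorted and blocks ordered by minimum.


D_5 Cartan matrix, 5 simple roots permuted; ρ=(1,1,1,1,1).

Ā_13 reps of the 6 weights (D_5, coords as presented):

    λ_1 → (1, 2, 2, 1, 1)
    λ_2 → (1, 2, 2, 1, 1)
    λ_3 → (3, 2, 0, 1, 3)
    λ_4 → (1, 2, 2, 1, 1)
    λ_5 → (1, 2, 2, 1, 1)
    λ_6 → (1, 2, 2, 1, 1)

2 distinct reps among the 6 weights ⇒ 2 W_13-linkage classes:

[[1, 2, 4, 5, 6], [3]]


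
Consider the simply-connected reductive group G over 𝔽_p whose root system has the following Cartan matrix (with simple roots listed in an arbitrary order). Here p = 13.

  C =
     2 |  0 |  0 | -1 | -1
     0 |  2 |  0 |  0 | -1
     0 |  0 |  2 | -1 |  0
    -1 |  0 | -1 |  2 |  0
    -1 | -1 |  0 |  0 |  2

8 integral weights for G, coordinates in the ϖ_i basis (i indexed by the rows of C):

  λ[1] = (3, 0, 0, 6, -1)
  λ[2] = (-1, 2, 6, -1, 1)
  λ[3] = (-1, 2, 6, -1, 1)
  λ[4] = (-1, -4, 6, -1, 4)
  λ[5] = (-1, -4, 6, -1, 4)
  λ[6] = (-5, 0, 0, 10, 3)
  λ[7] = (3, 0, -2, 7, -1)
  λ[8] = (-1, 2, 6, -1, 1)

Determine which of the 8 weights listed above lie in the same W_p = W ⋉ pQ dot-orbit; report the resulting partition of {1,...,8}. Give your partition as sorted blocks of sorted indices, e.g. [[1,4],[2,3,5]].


Cartan matrix: type A_5 (|W|=720); un-permuting the 5 rows.

Folding the 8 weights λ_j+ρ into Ā_13 (reps in the given 5-coord order):

  [1] (4, 1, 1, 7, 0)
  [2] (0, 3, 7, 0, 2)
  [3] (0, 3, 7, 0, 2)
  [4] (0, 3, 7, 0, 2)
  [5] (0, 3, 7, 0, 2)
  [6] (4, 1, 1, 7, 0)
  [7] (4, 1, 1, 7, 0)
  [8] (0, 3, 7, 0, 2)

Grouping the 8 weights by Ā_13-representative: 2 linkage classes.

[[1, 6, 7], [2, 3, 4, 5, 8]]


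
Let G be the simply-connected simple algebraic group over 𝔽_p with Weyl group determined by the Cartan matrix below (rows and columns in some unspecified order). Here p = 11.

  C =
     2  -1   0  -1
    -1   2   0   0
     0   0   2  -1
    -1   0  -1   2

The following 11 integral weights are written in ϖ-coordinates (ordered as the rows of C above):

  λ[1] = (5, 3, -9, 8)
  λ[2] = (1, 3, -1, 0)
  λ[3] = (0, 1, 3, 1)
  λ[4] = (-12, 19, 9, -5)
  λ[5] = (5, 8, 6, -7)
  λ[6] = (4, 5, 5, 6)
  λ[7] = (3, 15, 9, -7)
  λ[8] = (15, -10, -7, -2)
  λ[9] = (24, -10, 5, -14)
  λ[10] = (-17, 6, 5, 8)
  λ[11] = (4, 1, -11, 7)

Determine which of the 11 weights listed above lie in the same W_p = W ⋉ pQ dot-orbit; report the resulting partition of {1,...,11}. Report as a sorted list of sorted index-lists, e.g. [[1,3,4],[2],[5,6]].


Root system A_4: the 4×4 matrix C matches after relabeling.

Each λ_j+ρ reduced to Ā_11; 4-tuples below use C's row order:

  [1] (2, 4, 0, 1) · [2] (2, 4, 0, 1) · [3] (1, 2, 4, 2) · [4] (0, 4, 4, 2) · [5] (0, 4, 4, 2) · [6] (0, 4, 4, 2) · [7] (1, 2, 4, 2) · [8] (0, 4, 4, 2) · [9] (1, 2, 4, 2) · [10] (0, 4, 4, 2) · [11] (1, 2, 4, 2)

These 11 weights hit 3 W_11-dot-orbits; sizes (2, 4, 5):

[[1, 2], [3, 7, 9, 11], [4, 5, 6, 8, 10]]


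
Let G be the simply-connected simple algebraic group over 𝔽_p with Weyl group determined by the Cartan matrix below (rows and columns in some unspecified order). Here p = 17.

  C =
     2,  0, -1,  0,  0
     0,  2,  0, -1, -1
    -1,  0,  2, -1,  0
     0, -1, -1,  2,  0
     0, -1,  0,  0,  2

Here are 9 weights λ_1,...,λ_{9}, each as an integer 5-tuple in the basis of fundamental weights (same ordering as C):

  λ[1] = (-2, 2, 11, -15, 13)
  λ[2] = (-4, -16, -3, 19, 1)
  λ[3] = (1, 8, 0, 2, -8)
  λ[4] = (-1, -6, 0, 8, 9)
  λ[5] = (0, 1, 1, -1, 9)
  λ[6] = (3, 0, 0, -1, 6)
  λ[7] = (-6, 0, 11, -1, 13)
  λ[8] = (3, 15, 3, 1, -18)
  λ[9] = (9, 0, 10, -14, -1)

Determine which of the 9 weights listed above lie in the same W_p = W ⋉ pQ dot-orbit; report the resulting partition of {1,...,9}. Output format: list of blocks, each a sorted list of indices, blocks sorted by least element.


Root system A_5: the 5×5 matrix C matches after relabeling.

Ā_17 reps of the 9 weights (A_5, coords as presented):

    λ_1+ρ ↦ (2, 11, 1, 0, 3)
    λ_2+ρ ↦ (1, 2, 2, 0, 10)
    λ_3+ρ ↦ (2, 2, 1, 3, 7)
    λ_4+ρ ↦ (0, 5, 1, 4, 5)
    λ_5+ρ ↦ (1, 2, 2, 0, 10)
    λ_6+ρ ↦ (4, 1, 1, 0, 7)
    λ_7+ρ ↦ (5, 1, 2, 0, 4)
    λ_8+ρ ↦ (4, 1, 1, 0, 7)
    λ_9+ρ ↦ (4, 1, 1, 0, 7)

The 9 indices split into 6 linkage classes (same alcove rep ⇔ same W_17-dot-orbit):

[[1], [2, 5], [3], [4], [6, 8, 9], [7]]


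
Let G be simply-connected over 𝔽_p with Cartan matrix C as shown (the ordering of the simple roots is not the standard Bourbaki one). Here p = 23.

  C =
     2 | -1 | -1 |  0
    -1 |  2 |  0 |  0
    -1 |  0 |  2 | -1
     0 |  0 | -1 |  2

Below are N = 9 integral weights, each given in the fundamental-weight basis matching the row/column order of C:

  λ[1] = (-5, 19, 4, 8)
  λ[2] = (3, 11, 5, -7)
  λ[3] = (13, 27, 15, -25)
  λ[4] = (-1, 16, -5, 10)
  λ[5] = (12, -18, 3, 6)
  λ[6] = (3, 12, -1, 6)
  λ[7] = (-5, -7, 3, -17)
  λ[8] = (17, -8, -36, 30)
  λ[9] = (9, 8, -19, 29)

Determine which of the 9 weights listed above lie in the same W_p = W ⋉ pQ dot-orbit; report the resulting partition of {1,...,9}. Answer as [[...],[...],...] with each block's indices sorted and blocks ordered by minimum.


Dynkin diagram of C (from the 6 off-diagonal −1 entries): A_4.

λ_j+ρ reflected into Ā_23 (⟨·,θ^∨⟩≤23); 4-tuples as given:

  λ_1 → (4, 9, 1, 2)
  λ_2 → (4, 12, 0, 6)
  λ_3 → (6, 5, 1, 7)
  λ_4 → (4, 12, 0, 6)
  λ_5 → (4, 12, 0, 6)
  λ_6 → (4, 12, 0, 6)
  λ_7 → (4, 12, 0, 6)
  λ_8 → (6, 5, 1, 7)
  λ_9 → (1, 7, 10, 4)

Grouping the 9 weights by Ā_23-representative: 4 linkage classes.

[[1], [2, 4, 5, 6, 7], [3, 8], [9]]


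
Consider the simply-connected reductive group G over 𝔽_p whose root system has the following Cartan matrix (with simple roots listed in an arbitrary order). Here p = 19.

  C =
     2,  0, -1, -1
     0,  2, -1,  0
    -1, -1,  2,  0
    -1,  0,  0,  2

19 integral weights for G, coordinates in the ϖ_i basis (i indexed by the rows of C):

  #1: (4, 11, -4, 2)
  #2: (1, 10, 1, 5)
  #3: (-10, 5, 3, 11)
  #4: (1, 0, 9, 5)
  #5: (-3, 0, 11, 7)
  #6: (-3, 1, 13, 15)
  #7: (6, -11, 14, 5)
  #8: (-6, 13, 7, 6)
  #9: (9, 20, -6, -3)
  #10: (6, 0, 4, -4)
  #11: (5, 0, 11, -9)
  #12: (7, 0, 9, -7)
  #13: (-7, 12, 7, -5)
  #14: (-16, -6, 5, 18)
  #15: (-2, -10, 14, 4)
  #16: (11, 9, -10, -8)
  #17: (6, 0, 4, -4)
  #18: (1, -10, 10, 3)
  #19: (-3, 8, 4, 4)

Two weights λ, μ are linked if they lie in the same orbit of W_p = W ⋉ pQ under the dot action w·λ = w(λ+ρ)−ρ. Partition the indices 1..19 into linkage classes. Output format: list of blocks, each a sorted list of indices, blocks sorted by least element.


Dynkin diagram of C (from the 6 off-diagonal −1 entries): A_4.

λ_j+ρ reflected into Ā_19 (⟨·,θ^∨⟩≤19); 4-tuples as given:

    1: (2, 9, 3, 3)
    2: (2, 9, 2, 4)
    3: (4, 1, 5, 3)
    4: (2, 1, 10, 6)
    5: (2, 1, 10, 6)
    6: (2, 9, 3, 3)
    7: (4, 1, 5, 3)
    8: (2, 9, 3, 3)
    9: (2, 9, 3, 3)
    10: (4, 1, 5, 3)
    11: (2, 1, 10, 6)
    12: (2, 1, 10, 6)
    13: (2, 9, 2, 4)
    14: (1, 9, 5, 4)
    15: (1, 9, 5, 4)
    16: (4, 1, 5, 3)
    17: (4, 1, 5, 3)
    18: (2, 9, 2, 4)
    19: (2, 9, 3, 3)

The 19 indices split into 5 linkage classes (same alcove rep ⇔ same W_19-dot-orbit):

[[1, 6, 8, 9, 19], [2, 13, 18], [3, 7, 10, 16, 17], [4, 5, 11, 12], [14, 15]]


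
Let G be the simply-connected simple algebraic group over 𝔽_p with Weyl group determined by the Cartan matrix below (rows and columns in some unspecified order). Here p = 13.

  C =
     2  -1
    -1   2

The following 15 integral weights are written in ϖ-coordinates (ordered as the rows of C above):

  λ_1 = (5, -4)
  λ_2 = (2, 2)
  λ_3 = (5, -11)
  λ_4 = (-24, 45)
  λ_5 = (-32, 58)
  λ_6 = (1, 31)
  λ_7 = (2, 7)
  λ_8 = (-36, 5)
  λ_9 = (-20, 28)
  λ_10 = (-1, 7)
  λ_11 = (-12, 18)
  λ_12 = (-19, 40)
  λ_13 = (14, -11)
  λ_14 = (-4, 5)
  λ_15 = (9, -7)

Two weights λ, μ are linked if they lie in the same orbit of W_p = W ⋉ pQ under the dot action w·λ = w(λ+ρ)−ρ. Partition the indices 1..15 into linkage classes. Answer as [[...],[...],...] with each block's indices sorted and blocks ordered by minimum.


Cartan matrix: type A_2 (|W|=6); un-permuting the 2 rows.

Folding the 15 weights λ_j+ρ into Ā_13 (reps in the given 2-coord order):

  λ_1+ρ ↦ (3, 3)
  λ_2+ρ ↦ (3, 3)
  λ_3+ρ ↦ (4, 6)
  λ_4+ρ ↦ (3, 3)
  λ_5+ρ ↦ (5, 2)
  λ_6+ρ ↦ (5, 2)
  λ_7+ρ ↦ (3, 8)
  λ_8+ρ ↦ (4, 6)
  λ_9+ρ ↦ (3, 3)
  λ_10+ρ ↦ (0, 8)
  λ_11+ρ ↦ (5, 2)
  λ_12+ρ ↦ (3, 8)
  λ_13+ρ ↦ (3, 8)
  λ_14+ρ ↦ (3, 3)
  λ_15+ρ ↦ (4, 6)

Grouping the 15 weights by Ā_13-representative: 5 linkage classes.

[[1, 2, 4, 9, 14], [3, 8, 15], [5, 6, 11], [7, 12, 13], [10]]


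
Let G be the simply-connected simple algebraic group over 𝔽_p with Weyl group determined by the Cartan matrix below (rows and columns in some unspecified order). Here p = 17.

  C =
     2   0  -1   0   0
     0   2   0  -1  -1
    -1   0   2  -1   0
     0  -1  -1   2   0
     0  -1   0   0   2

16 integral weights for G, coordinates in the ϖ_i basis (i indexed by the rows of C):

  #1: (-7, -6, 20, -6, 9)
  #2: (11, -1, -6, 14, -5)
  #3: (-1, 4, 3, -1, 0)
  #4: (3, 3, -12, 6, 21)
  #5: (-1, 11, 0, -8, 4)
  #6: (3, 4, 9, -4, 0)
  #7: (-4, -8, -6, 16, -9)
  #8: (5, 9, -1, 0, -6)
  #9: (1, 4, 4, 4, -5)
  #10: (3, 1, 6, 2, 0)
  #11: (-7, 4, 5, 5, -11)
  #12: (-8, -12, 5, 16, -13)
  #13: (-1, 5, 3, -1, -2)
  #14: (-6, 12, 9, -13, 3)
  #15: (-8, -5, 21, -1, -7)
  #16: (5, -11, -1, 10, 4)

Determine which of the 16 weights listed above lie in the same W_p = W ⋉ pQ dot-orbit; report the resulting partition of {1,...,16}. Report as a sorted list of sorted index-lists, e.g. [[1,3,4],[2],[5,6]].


Type A_5, rank 5, |W|=720; reorder rows/cols to standard.

Folding the 16 weights λ_j+ρ into Ā_17 (reps in the given 5-coord order):

    λ_1 → (2, 1, 5, 5, 4)
    λ_2 → (2, 1, 5, 5, 4)
    λ_3 → (0, 5, 4, 0, 1)
    λ_4 → (0, 5, 4, 0, 1)
    λ_5 → (6, 5, 0, 1, 5)
    λ_6 → (4, 2, 7, 3, 1)
    λ_7 → (2, 2, 3, 3, 7)
    λ_8 → (6, 5, 0, 1, 5)
    λ_9 → (2, 1, 5, 5, 4)
    λ_10 → (4, 2, 7, 3, 1)
    λ_11 → (6, 5, 0, 1, 5)
    λ_12 → (6, 5, 0, 1, 5)
    λ_13 → (0, 5, 4, 0, 1)
    λ_14 → (2, 1, 5, 5, 4)
    λ_15 → (2, 1, 5, 5, 4)
    λ_16 → (6, 5, 0, 1, 5)

Grouping the 16 weights by Ā_17-representative: 5 linkage classes.

[[1, 2, 9, 14, 15], [3, 4, 13], [5, 8, 11, 12, 16], [6, 10], [7]]


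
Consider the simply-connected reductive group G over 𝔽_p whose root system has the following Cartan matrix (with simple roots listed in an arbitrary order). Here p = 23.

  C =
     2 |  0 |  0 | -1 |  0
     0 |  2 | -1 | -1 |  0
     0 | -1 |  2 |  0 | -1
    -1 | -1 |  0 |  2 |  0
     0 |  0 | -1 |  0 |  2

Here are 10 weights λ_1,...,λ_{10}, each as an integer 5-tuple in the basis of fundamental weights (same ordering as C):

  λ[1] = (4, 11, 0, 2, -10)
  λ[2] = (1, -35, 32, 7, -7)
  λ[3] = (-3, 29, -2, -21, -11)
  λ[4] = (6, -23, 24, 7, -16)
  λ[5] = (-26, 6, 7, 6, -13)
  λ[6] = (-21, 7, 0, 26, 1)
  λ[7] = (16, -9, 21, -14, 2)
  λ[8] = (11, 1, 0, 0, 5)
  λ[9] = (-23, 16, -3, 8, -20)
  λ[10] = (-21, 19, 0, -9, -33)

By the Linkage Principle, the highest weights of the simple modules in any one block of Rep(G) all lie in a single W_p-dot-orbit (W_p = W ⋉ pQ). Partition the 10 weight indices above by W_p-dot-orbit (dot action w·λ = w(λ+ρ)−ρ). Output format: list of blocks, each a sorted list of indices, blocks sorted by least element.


Root system A_5: the 5×5 matrix C matches after relabeling.

W_23-reps of the 10 weights in Ā_23 (same 5-coord order as C):

    [1] (5, 4, 8, 3, 1)
    [2] (12, 2, 1, 1, 6)
    [3] (12, 2, 1, 1, 6)
    [4] (5, 4, 8, 3, 1)
    [5] (5, 4, 8, 3, 1)
    [6] (5, 4, 8, 3, 1)
    [7] (2, 13, 1, 4, 1)
    [8] (12, 2, 1, 1, 6)
    [9] (2, 13, 1, 4, 1)
    [10] (5, 4, 8, 3, 1)

Partition of {1..10} into 3 W_23-dot-orbits:

[[1, 4, 5, 6, 10], [2, 3, 8], [7, 9]]


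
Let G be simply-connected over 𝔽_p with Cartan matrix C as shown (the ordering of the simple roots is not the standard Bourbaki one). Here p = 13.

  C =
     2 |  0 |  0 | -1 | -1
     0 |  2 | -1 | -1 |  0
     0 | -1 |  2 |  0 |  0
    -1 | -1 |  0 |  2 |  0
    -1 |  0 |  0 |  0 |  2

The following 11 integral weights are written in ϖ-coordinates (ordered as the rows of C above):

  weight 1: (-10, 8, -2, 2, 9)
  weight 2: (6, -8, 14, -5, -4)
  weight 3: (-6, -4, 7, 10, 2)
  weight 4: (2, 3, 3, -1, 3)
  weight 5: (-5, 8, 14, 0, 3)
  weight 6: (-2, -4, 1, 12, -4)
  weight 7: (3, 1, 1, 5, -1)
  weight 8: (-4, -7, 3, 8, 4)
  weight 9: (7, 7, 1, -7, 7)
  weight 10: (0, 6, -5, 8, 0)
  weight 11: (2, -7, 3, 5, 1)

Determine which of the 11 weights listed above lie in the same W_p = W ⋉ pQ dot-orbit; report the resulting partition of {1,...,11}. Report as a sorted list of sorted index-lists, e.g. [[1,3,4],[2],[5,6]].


Type A_5, rank 5, |W|=720; reorder rows/cols to standard.

Each λ_j+ρ reduced to Ā_13; 5-tuples below use C's row order:

    λ_1 → (3, 2, 1, 6, 1)
    λ_2 → (3, 4, 2, 0, 2)
    λ_3 → (2, 3, 2, 3, 1)
    λ_4 → (3, 4, 2, 0, 2)
    λ_5 → (3, 2, 1, 6, 1)
    λ_6 → (3, 2, 1, 6, 1)
    λ_7 → (3, 2, 1, 6, 1)
    λ_8 → (3, 4, 2, 0, 2)
    λ_9 → (2, 3, 2, 3, 1)
    λ_10 → (3, 2, 1, 6, 1)
    λ_11 → (3, 4, 2, 0, 2)

Grouping the 11 weights by Ā_13-representative: 3 linkage classes.

[[1, 5, 6, 7, 10], [2, 4, 8, 11], [3, 9]]


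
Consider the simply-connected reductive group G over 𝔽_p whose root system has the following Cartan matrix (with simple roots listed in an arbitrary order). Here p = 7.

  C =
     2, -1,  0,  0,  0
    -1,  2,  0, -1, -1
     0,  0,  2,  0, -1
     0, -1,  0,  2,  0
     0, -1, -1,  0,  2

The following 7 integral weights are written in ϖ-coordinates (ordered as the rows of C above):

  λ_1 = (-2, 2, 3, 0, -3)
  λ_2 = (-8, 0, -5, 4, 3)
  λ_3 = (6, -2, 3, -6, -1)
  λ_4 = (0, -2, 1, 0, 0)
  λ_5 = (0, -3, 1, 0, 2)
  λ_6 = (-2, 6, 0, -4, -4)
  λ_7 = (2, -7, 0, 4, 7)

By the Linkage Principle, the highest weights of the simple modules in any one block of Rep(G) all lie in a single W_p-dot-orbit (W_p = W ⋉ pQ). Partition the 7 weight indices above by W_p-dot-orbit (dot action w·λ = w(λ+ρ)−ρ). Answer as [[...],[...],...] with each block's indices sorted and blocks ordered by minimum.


Dynkin diagram of C (from the 8 off-diagonal −1 entries): D_5.

Folding the 7 weights λ_j+ρ into Ā_7 (reps in the given 5-coord order):

    λ_1+ρ ↦ (1, 0, 2, 1, 1)
    λ_2+ρ ↦ (0, 1, 2, 0, 0)
    λ_3+ρ ↦ (0, 1, 2, 0, 0)
    λ_4+ρ ↦ (0, 1, 2, 0, 0)
    λ_5+ρ ↦ (1, 0, 2, 1, 1)
    λ_6+ρ ↦ (1, 0, 2, 3, 0)
    λ_7+ρ ↦ (1, 0, 2, 1, 1)

Linkage partition of the 7 weights (3 classes, p=7):

[[1, 5, 7], [2, 3, 4], [6]]


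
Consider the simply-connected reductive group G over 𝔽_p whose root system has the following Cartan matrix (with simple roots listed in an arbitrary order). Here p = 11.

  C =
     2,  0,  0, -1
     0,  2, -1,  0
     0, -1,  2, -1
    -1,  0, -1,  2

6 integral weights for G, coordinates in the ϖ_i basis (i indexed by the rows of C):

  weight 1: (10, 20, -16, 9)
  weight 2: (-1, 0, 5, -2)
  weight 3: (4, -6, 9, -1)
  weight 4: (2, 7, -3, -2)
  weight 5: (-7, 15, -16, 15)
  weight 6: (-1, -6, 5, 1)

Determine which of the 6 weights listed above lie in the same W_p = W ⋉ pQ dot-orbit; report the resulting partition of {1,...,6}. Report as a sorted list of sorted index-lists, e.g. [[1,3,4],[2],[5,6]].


A_4 Cartan matrix, 4 simple roots permuted; ρ=(1,1,1,1).

Ā_11 reps of the 6 weights (A_4, coords as presented):

  1: (1, 1, 5, 0) · 2: (1, 1, 5, 0) · 3: (1, 1, 5, 0) · 4: (0, 5, 1, 2) · 5: (1, 1, 5, 0) · 6: (0, 5, 1, 2)

2 distinct reps among the 6 weights ⇒ 2 W_11-linkage classes:

[[1, 2, 3, 5], [4, 6]]


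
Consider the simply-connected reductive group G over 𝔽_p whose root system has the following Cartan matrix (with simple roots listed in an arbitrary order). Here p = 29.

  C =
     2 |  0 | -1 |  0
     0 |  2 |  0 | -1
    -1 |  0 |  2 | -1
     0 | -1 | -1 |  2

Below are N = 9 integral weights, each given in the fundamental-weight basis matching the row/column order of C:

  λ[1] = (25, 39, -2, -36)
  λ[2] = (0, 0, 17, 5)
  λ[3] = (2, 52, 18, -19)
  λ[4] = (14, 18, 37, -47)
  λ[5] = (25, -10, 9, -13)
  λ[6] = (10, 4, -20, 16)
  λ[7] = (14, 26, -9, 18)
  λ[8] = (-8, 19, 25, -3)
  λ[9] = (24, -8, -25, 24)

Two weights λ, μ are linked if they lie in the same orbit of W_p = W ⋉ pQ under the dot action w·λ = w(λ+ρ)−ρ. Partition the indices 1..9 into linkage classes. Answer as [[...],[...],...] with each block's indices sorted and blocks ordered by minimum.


A_4 Cartan matrix, 4 simple roots permuted; ρ=(1,1,1,1).

Each λ_j+ρ reduced to Ā_29; 4-tuples below use C's row order:

  1: (1, 1, 18, 6) · 2: (1, 1, 18, 6) · 3: (1, 1, 18, 6) · 4: (8, 3, 9, 2) · 5: (8, 3, 9, 2) · 6: (8, 3, 9, 2) · 7: (8, 3, 9, 2) · 8: (8, 3, 9, 2) · 9: (1, 1, 18, 6)

The 9 indices split into 2 linkage classes (same alcove rep ⇔ same W_29-dot-orbit):

[[1, 2, 3, 9], [4, 5, 6, 7, 8]]


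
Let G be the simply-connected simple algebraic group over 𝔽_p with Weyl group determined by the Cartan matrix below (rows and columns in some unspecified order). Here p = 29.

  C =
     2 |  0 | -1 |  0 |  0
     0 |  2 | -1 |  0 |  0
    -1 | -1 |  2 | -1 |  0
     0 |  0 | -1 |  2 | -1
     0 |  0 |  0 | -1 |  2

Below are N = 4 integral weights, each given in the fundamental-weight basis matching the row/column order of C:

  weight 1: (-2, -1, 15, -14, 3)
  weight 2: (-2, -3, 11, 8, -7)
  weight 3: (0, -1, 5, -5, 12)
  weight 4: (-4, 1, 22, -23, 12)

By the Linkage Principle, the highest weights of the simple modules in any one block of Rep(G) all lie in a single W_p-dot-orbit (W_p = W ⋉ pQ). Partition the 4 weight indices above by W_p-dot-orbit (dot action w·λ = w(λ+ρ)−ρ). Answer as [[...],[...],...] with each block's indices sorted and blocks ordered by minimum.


Type D_5, rank 5, |W|=1920; reorder rows/cols to standard.

Alcove-folded reps (p=29, 4 weights, presented ϖ-order):

  λ_1+ρ ↦ (1, 0, 2, 4, 9)
  λ_2+ρ ↦ (1, 2, 8, 1, 5)
  λ_3+ρ ↦ (1, 0, 2, 4, 9)
  λ_4+ρ ↦ (1, 0, 2, 4, 9)

2 distinct reps among the 4 weights ⇒ 2 W_29-linkage classes:

[[1, 3, 4], [2]]


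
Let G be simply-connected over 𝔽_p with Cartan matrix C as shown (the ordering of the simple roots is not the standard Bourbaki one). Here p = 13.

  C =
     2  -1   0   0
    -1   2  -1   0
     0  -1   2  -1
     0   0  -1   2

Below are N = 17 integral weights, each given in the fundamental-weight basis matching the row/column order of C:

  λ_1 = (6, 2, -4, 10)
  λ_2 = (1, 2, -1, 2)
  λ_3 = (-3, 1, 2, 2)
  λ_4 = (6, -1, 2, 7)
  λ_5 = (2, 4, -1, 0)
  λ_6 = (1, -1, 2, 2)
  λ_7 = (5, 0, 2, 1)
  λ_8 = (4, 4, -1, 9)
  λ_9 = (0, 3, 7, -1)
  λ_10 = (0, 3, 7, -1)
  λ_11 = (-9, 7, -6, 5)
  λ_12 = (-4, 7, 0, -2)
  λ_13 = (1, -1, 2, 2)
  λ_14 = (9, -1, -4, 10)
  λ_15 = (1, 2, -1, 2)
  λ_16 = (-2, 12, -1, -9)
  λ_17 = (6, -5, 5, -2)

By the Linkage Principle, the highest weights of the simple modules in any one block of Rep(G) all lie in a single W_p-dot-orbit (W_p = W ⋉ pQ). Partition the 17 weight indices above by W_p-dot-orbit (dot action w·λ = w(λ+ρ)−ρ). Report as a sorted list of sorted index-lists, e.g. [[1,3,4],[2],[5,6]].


Root system A_4: the 4×4 matrix C matches after relabeling.

λ_j+ρ reflected into Ā_13 (⟨·,θ^∨⟩≤13); 4-tuples as given:

  1: (2, 0, 3, 3)
  2: (2, 3, 0, 3)
  3: (2, 0, 3, 3)
  4: (2, 0, 3, 3)
  5: (3, 5, 0, 1)
  6: (2, 0, 3, 3)
  7: (6, 1, 3, 2)
  8: (2, 3, 0, 3)
  9: (1, 4, 8, 0)
  10: (1, 4, 8, 0)
  11: (3, 5, 0, 1)
  12: (3, 5, 0, 1)
  13: (2, 0, 3, 3)
  14: (2, 3, 0, 3)
  15: (2, 3, 0, 3)
  16: (1, 4, 8, 0)
  17: (3, 4, 1, 1)

6 distinct reps among the 17 weights ⇒ 6 W_13-linkage classes:

[[1, 3, 4, 6, 13], [2, 8, 14, 15], [5, 11, 12], [7], [9, 10, 16], [17]]


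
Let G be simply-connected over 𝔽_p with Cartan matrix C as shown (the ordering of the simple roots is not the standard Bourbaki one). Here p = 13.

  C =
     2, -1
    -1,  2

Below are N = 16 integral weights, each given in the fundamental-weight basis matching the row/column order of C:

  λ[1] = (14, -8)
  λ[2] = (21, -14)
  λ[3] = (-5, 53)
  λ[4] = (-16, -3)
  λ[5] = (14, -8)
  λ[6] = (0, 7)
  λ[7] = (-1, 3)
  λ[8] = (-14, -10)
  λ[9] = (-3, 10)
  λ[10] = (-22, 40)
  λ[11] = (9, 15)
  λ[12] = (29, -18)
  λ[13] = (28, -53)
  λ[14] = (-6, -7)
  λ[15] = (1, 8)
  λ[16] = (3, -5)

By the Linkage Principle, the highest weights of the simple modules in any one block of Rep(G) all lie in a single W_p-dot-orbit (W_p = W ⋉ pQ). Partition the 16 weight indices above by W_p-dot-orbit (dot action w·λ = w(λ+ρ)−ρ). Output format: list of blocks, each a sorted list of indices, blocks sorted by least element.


Type A_2, rank 2, |W|=6; reorder rows/cols to standard.

Folding the 16 weights λ_j+ρ into Ā_13 (reps in the given 2-coord order):

  λ_1 → (6, 5) · λ_2 → (0, 4) · λ_3 → (2, 9) · λ_4 → (2, 9) · λ_5 → (6, 5) · λ_6 → (1, 8) · λ_7 → (0, 4) · λ_8 → (0, 4) · λ_9 → (2, 9) · λ_10 → (6, 5) · λ_11 → (3, 0) · λ_12 → (0, 4) · λ_13 → (3, 0) · λ_14 → (6, 5) · λ_15 → (2, 9) · λ_16 → (0, 4)

The 16 indices split into 5 linkage classes (same alcove rep ⇔ same W_13-dot-orbit):

[[1, 5, 10, 14], [2, 7, 8, 12, 16], [3, 4, 9, 15], [6], [11, 13]]


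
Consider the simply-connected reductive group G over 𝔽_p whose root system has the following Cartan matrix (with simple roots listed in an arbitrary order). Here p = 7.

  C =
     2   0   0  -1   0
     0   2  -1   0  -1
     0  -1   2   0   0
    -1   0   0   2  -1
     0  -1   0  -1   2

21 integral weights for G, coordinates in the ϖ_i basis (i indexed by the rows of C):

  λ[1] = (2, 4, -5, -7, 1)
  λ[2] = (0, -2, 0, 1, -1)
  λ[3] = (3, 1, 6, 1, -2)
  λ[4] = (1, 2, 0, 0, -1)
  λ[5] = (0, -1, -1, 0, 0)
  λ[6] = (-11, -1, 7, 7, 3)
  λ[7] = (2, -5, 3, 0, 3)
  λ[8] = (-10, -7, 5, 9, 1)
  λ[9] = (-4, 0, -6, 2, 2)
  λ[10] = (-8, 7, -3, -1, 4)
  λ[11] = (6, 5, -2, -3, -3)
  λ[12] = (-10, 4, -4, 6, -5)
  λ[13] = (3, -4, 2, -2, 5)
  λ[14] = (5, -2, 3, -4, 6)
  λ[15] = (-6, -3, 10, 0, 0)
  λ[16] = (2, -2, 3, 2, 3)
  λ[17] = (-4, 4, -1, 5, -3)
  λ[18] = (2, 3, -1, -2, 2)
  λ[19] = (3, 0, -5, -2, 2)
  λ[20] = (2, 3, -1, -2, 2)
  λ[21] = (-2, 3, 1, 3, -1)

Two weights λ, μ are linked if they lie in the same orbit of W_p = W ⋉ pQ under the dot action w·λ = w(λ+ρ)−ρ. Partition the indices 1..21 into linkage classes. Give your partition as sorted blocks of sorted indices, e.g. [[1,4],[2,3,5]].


Cartan matrix: type A_5 (|W|=720); un-permuting the 5 rows.

Ā_7 reps of the 21 weights (A_5, coords as presented):

  [1] (2, 3, 1, 1, 0) · [2] (1, 0, 0, 1, 1) · [3] (1, 0, 0, 1, 1) · [4] (2, 3, 1, 1, 0) · [5] (1, 0, 0, 1, 1) · [6] (1, 0, 1, 2, 2) · [7] (2, 3, 1, 1, 0) · [8] (1, 1, 2, 1, 2) · [9] (2, 3, 1, 1, 0) · [10] (1, 0, 0, 1, 1) · [11] (1, 0, 1, 2, 2) · [12] (1, 0, 1, 2, 2) · [13] (1, 1, 2, 1, 2) · [14] (3, 2, 1, 0, 1) · [15] (1, 1, 2, 1, 2) · [16] (3, 2, 1, 0, 1) · [17] (1, 1, 2, 1, 2) · [18] (0, 2, 2, 1, 2) · [19] (3, 2, 1, 0, 1) · [20] (0, 2, 2, 1, 2) · [21] (2, 3, 1, 1, 0)

The 21 indices split into 6 linkage classes (same alcove rep ⇔ same W_7-dot-orbit):

[[1, 4, 7, 9, 21], [2, 3, 5, 10], [6, 11, 12], [8, 13, 15, 17], [14, 16, 19], [18, 20]]


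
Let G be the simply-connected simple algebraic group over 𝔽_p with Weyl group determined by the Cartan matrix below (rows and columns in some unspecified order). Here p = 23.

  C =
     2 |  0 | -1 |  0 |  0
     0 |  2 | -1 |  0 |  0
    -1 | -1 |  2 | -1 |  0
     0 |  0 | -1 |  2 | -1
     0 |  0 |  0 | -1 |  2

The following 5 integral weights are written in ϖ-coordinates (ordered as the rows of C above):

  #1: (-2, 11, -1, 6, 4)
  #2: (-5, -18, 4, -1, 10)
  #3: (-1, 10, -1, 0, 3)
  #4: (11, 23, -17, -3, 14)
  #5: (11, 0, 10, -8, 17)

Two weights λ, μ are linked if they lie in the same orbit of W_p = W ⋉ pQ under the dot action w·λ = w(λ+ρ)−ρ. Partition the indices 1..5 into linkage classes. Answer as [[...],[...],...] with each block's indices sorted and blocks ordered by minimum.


D_5 Cartan matrix, 5 simple roots permuted; ρ=(1,1,1,1,1).

Ā_23 reps of the 5 weights (D_5, coords as presented):

  λ_1 → (0, 11, 0, 1, 4)
  λ_2 → (0, 11, 0, 1, 4)
  λ_3 → (0, 11, 0, 1, 4)
  λ_4 → (2, 2, 3, 1, 2)
  λ_5 → (0, 11, 0, 1, 4)

The 5 indices split into 2 linkage classes (same alcove rep ⇔ same W_23-dot-orbit):

[[1, 2, 3, 5], [4]]


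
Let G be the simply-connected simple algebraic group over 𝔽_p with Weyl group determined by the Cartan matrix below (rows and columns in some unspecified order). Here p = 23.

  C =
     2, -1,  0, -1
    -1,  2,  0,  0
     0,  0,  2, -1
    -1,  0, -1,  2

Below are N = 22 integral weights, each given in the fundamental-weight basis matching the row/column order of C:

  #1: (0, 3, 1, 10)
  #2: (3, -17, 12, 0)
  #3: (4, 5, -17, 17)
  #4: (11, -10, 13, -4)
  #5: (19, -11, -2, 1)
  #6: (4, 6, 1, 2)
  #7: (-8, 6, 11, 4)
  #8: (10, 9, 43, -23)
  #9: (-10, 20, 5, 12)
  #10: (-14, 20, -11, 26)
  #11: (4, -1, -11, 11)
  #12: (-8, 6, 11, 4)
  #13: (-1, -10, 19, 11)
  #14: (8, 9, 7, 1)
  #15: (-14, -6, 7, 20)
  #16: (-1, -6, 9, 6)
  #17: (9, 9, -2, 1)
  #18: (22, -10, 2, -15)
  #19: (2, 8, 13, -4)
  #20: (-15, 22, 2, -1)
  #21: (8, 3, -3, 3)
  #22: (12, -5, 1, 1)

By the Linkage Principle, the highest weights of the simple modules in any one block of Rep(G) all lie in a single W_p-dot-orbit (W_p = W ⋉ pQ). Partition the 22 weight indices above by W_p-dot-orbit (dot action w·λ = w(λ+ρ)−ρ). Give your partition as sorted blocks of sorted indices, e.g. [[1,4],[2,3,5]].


A_4 Cartan matrix, 4 simple roots permuted; ρ=(1,1,1,1).

λ_j+ρ reflected into Ā_23 (⟨·,θ^∨⟩≤23); 4-tuples as given:

  [1] (1, 4, 2, 11) · [2] (1, 4, 2, 11) · [3] (5, 0, 10, 2) · [4] (0, 9, 11, 3) · [5] (10, 10, 1, 1) · [6] (5, 7, 2, 3) · [7] (5, 0, 10, 2) · [8] (10, 10, 1, 1) · [9] (9, 4, 2, 2) · [10] (9, 4, 2, 2) · [11] (5, 0, 10, 2) · [12] (5, 0, 10, 2) · [13] (0, 9, 11, 3) · [14] (9, 4, 2, 2) · [15] (5, 7, 2, 3) · [16] (5, 0, 10, 2) · [17] (10, 10, 1, 1) · [18] (0, 9, 11, 3) · [19] (0, 9, 11, 3) · [20] (0, 9, 11, 3) · [21] (9, 4, 2, 2) · [22] (9, 4, 2, 2)

6 distinct reps among the 22 weights ⇒ 6 W_23-linkage classes:

[[1, 2], [3, 7, 11, 12, 16], [4, 13, 18, 19, 20], [5, 8, 17], [6, 15], [9, 10, 14, 21, 22]]


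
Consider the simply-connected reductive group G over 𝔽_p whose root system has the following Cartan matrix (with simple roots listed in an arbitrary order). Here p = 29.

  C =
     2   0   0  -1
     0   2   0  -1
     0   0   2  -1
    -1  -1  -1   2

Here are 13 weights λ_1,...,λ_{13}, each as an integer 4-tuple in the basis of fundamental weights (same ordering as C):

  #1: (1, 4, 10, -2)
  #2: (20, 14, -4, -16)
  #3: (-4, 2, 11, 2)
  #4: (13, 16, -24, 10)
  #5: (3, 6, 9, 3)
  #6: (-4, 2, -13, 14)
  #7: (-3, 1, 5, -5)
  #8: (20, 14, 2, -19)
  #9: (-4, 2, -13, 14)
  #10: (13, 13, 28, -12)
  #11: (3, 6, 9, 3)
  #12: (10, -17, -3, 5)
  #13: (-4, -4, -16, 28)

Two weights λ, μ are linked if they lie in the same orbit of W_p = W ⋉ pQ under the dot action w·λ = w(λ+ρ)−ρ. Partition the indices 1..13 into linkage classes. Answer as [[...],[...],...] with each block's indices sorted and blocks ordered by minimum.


C ↔ D_4 under row/col permutation; |W(D_4)| = 192.

W_29-reps of the 13 weights in Ā_29 (same 4-coord order as C):

    λ_1+ρ ↦ (1, 4, 10, 1)
    λ_2+ρ ↦ (3, 3, 15, 0)
    λ_3+ρ ↦ (3, 3, 12, 0)
    λ_4+ρ ↦ (1, 4, 10, 1)
    λ_5+ρ ↦ (4, 7, 10, 4)
    λ_6+ρ ↦ (3, 3, 12, 0)
    λ_7+ρ ↦ (2, 2, 2, 0)
    λ_8+ρ ↦ (3, 3, 15, 0)
    λ_9+ρ ↦ (3, 3, 12, 0)
    λ_10+ρ ↦ (3, 3, 12, 0)
    λ_11+ρ ↦ (4, 7, 10, 4)
    λ_12+ρ ↦ (1, 4, 10, 1)
    λ_13+ρ ↦ (3, 3, 15, 0)

Linkage partition of the 13 weights (5 classes, p=29):

[[1, 4, 12], [2, 8, 13], [3, 6, 9, 10], [5, 11], [7]]


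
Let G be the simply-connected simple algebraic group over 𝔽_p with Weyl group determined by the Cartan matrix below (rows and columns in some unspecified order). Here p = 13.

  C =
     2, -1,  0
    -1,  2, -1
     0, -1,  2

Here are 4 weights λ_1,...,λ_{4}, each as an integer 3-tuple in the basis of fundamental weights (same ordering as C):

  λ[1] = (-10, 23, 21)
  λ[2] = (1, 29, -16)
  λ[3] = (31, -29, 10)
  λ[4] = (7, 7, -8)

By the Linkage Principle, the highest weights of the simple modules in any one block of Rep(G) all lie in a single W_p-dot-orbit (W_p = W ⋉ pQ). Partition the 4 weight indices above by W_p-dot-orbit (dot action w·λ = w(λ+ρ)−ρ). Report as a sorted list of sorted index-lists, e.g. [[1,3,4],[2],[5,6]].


Cartan matrix: type A_3 (|W|=24); un-permuting the 3 rows.

Folding the 4 weights λ_j+ρ into Ā_13 (reps in the given 3-coord order):

  λ_1 → (7, 2, 2)
  λ_2 → (7, 2, 2)
  λ_3 → (7, 2, 2)
  λ_4 → (5, 1, 4)

Partition of {1..4} into 2 W_13-dot-orbits:

[[1, 2, 3], [4]]


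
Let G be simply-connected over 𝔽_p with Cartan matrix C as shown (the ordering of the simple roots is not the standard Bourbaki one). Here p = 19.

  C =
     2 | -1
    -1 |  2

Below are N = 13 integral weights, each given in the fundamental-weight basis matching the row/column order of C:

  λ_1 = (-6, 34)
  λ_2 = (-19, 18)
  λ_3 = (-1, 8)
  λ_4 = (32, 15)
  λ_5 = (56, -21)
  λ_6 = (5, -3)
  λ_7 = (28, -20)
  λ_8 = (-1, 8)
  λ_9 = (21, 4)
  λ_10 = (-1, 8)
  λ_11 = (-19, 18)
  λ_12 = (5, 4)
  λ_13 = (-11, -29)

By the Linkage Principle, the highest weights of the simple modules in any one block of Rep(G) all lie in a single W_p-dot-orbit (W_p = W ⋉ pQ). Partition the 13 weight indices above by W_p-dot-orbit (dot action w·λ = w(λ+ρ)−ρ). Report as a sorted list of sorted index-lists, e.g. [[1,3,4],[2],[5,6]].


Dynkin diagram of C (from the 2 off-diagonal −1 entries): A_2.

λ_j+ρ reflected into Ā_19 (⟨·,θ^∨⟩≤19); 2-tuples as given:

  1: (11, 3)
  2: (18, 1)
  3: (0, 9)
  4: (11, 3)
  5: (18, 1)
  6: (4, 2)
  7: (0, 9)
  8: (0, 9)
  9: (11, 3)
  10: (0, 9)
  11: (18, 1)
  12: (6, 5)
  13: (0, 9)

Linkage partition of the 13 weights (5 classes, p=19):

[[1, 4, 9], [2, 5, 11], [3, 7, 8, 10, 13], [6], [12]]


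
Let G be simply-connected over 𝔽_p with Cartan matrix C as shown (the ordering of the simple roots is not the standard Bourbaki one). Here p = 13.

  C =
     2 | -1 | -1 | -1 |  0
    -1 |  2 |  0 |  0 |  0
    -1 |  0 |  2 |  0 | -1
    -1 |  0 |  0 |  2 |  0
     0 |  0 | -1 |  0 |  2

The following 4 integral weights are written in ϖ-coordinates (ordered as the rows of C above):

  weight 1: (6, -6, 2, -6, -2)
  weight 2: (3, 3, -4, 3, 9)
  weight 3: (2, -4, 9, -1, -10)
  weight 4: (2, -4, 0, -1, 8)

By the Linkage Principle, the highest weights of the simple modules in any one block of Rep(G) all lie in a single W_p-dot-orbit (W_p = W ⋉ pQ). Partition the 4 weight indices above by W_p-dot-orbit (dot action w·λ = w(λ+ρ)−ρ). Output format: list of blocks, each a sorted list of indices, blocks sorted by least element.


Dynkin diagram of C (from the 8 off-diagonal −1 entries): D_5.

Folding the 4 weights λ_j+ρ into Ā_13 (reps in the given 5-coord order):

    [1] (2, 2, 1, 2, 0)
    [2] (2, 2, 1, 2, 0)
    [3] (0, 3, 0, 0, 9)
    [4] (0, 3, 0, 0, 9)

The 4 indices split into 2 linkage classes (same alcove rep ⇔ same W_13-dot-orbit):

[[1, 2], [3, 4]]
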